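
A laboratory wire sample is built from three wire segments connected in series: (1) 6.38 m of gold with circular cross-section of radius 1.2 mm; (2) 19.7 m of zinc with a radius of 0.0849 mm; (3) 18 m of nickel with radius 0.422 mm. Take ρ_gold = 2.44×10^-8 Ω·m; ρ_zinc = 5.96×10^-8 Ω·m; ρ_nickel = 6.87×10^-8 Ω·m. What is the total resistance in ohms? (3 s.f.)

54.1 Ω

Seg 1: A = πr² = π(1.2000e-03 m)² = 4.524e-06 m²
R_1 = (2.44×10^-8)(6.38)/(4.524e-06) = 0.03441 Ω
Seg 2: A = πr² = π(8.4900e-05 m)² = 2.264e-08 m²
R_2 = (5.96×10^-8)(19.7)/(2.264e-08) = 51.85 Ω
Seg 3: A = πr² = π(4.2200e-04 m)² = 5.595e-07 m²
R_3 = (6.87×10^-8)(18)/(5.595e-07) = 2.21 Ω
R_total = R_1 + R_2 + R_3 = 54.1 Ω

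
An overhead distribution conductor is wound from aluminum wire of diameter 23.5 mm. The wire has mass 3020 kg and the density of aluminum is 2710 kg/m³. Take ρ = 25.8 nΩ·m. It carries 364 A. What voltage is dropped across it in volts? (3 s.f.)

ρ = 25.8 nΩ·m = 2.58×10^-8 Ω·m
A = π(d/2)² = π(1.1750e-02 m)² = 4.3374e-04 m²
L = m/(density·A) = 3020/(2710×4.3374e-04) = 2569 m
R = ρL/A = (2.58×10^-8)(2569)/(4.3374e-04) = 0.1528 Ω
V = IR = 364 × 0.1528 = 55.6 V

55.6 V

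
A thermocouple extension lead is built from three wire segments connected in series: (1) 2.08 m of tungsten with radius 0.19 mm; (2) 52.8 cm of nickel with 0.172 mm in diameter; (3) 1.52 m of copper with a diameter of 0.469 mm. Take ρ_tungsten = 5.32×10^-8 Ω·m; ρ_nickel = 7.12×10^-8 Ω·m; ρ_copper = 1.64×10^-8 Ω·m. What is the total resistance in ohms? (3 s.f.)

2.74 Ω

Seg 1: A = πr² = π(1.9000e-04 m)² = 1.134e-07 m²
R_1 = (5.32×10^-8)(2.08)/(1.134e-07) = 0.9757 Ω
Seg 2: A = π(d/2)² = π(8.6000e-05 m)² = 2.324e-08 m²
R_2 = (7.12×10^-8)(0.528)/(2.324e-08) = 1.618 Ω
Seg 3: A = π(d/2)² = π(2.3450e-04 m)² = 1.728e-07 m²
R_3 = (1.64×10^-8)(1.52)/(1.728e-07) = 0.1443 Ω
R_total = R_1 + R_2 + R_3 = 2.74 Ω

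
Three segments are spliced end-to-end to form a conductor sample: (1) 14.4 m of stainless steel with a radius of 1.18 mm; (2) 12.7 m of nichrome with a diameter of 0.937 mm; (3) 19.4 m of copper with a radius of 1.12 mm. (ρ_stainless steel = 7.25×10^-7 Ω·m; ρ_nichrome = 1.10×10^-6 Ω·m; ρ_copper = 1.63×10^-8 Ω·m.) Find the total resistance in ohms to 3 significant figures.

22.7 Ω

Seg 1: A = πr² = π(1.1800e-03 m)² = 4.374e-06 m²
R_1 = (7.25×10^-7)(14.4)/(4.374e-06) = 2.387 Ω
Seg 2: A = π(d/2)² = π(4.6850e-04 m)² = 6.896e-07 m²
R_2 = (1.10×10^-6)(12.7)/(6.896e-07) = 20.26 Ω
Seg 3: A = πr² = π(1.1200e-03 m)² = 3.941e-06 m²
R_3 = (1.63×10^-8)(19.4)/(3.941e-06) = 0.08024 Ω
R_total = R_1 + R_2 + R_3 = 22.7 Ω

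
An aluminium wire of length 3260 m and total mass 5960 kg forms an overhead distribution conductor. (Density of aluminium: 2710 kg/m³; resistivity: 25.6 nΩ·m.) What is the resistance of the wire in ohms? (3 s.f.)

ρ = 25.6 nΩ·m = 2.56×10^-8 Ω·m
A = m/(density·L) = 5960/(2710×3260) = 6.7462e-04 m²
R = ρL/A = (2.56×10^-8)(3260)/(6.7462e-04) = 0.124 Ω

0.124 Ω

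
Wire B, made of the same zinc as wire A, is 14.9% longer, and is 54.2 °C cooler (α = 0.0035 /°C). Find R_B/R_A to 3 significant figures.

R ∝ ρL/d² with ρ ∝ (1+αΔT), so R_B/R_A = (1 + 14.9/100) × (1 − 0.0035×54.2)
= 1.149 × 0.8103 = 0.931

0.931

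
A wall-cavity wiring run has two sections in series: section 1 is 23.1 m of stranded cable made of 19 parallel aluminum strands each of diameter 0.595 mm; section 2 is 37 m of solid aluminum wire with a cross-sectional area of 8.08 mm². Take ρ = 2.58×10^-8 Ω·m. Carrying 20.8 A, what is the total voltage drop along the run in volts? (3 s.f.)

4.80 V

Section 1: A_strand = π(2.9750e-04)² = 2.781e-07 m²; R₁ = ρL/(N·A_s) = (2.58×10^-8)(23.1)/(19×2.781e-07) = 0.1128 Ω
Section 2: A = 8.08 mm² = 8.080e-06 m²
R₂ = (2.58×10^-8)(37)/(8.080e-06) = 0.1181 Ω
R = R₁ + R₂ = 0.231 Ω
V = IR = 20.8 × 0.231 = 4.80 V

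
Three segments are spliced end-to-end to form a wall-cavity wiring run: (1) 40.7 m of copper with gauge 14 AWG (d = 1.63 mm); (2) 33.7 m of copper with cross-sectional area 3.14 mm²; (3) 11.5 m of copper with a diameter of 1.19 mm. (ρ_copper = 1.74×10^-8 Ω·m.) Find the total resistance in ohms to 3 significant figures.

0.706 Ω

Seg 1: A = π(1.63/2 mm)² = π(8.1500e-04 m)² = 2.087e-06 m²
R_1 = (1.74×10^-8)(40.7)/(2.087e-06) = 0.3394 Ω
Seg 2: A = 3.14 mm² = 3.140e-06 m²
R_2 = (1.74×10^-8)(33.7)/(3.140e-06) = 0.1867 Ω
Seg 3: A = π(d/2)² = π(5.9500e-04 m)² = 1.112e-06 m²
R_3 = (1.74×10^-8)(11.5)/(1.112e-06) = 0.1799 Ω
R_total = R_1 + R_2 + R_3 = 0.706 Ω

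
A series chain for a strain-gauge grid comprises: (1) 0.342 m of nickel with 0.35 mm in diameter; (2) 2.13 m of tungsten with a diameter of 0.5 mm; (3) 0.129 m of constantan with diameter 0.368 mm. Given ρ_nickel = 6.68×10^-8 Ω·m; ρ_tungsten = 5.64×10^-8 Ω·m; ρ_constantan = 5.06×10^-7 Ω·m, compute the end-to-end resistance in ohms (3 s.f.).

Seg 1: A = π(d/2)² = π(1.7500e-04 m)² = 9.621e-08 m²
R_1 = (6.68×10^-8)(0.342)/(9.621e-08) = 0.2375 Ω
Seg 2: A = π(d/2)² = π(2.5000e-04 m)² = 1.963e-07 m²
R_2 = (5.64×10^-8)(2.13)/(1.963e-07) = 0.6118 Ω
Seg 3: A = π(d/2)² = π(1.8400e-04 m)² = 1.064e-07 m²
R_3 = (5.06×10^-7)(0.129)/(1.064e-07) = 0.6137 Ω
R_total = R_1 + R_2 + R_3 = 1.46 Ω

1.46 Ω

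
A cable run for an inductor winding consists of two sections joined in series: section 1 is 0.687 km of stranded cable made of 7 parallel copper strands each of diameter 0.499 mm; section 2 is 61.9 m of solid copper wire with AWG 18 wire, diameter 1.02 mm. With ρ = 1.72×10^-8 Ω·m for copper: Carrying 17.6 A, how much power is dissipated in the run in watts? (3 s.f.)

Section 1: A_strand = π(2.4950e-04)² = 1.956e-07 m²; R₁ = ρL/(N·A_s) = (1.72×10^-8)(687)/(7×1.956e-07) = 8.632 Ω
Section 2: A = π(1.02/2 mm)² = π(5.1000e-04 m)² = 8.171e-07 m²
R₂ = (1.72×10^-8)(61.9)/(8.171e-07) = 1.303 Ω
R = R₁ + R₂ = 9.935 Ω
P = I²R = (17.6)² × 9.935 = 3080 W

3080 W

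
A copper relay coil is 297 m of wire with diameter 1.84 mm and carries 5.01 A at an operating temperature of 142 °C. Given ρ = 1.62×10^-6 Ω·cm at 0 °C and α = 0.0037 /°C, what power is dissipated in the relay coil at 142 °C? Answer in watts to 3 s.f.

69.3 W

ρ = 1.62×10^-6 Ω·cm = 1.62×10^-8 Ω·m
A = π(d/2)² = π(9.2000e-04 m)² = 2.659e-06 m²
R₍0₎ = ρL/A = (1.62×10^-8)(297)/(2.659e-06) = 1.809 Ω
R₍142₎ = R₍0₎(1 + αΔT) = 1.809 × (1 + 0.0037×142) = 2.76 Ω
P = I²R = (5.01)² × 2.76 = 69.3 W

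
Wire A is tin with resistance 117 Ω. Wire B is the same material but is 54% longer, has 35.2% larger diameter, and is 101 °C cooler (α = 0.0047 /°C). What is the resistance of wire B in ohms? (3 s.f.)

51.8 Ω

R ∝ ρL/d² with ρ ∝ (1+αΔT), so R_B/R_A = (1 + 54/100) × (1 + 35.2/100)⁻² × (1 − 0.0047×101)
= 1.54 × 0.5471 × 0.5253 = 0.4426
R_B = 0.4426 × 117 = 51.8 Ω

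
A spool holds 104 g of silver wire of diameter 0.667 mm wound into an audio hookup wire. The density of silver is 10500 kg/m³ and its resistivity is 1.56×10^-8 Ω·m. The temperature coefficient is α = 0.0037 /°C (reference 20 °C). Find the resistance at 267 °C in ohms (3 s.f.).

2.42 Ω

A = π(d/2)² = π(3.3350e-04 m)² = 3.4942e-07 m²
L = m/(density·A) = 0.104/(10500×3.4942e-07) = 28.35 m
R = ρL/A = (1.56×10^-8)(28.35)/(3.4942e-07) = 1.266 Ω
R(267 °C) = 1.266 × (1 + 0.0037×247) = 2.42 Ω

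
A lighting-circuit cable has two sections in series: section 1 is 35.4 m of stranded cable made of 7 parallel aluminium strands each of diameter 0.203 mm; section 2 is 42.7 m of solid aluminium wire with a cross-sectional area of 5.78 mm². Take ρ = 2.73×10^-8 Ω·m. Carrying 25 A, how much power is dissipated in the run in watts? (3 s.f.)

Section 1: A_strand = π(1.0150e-04)² = 3.237e-08 m²; R₁ = ρL/(N·A_s) = (2.73×10^-8)(35.4)/(7×3.237e-08) = 4.266 Ω
Section 2: A = 5.78 mm² = 5.780e-06 m²
R₂ = (2.73×10^-8)(42.7)/(5.780e-06) = 0.2017 Ω
R = R₁ + R₂ = 4.467 Ω
P = I²R = (25)² × 4.467 = 2790 W

2790 W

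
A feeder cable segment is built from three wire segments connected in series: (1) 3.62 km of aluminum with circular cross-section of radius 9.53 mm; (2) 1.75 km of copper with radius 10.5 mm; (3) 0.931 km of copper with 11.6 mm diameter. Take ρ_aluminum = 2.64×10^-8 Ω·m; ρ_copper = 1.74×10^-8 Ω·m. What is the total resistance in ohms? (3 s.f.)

Seg 1: A = πr² = π(9.5300e-03 m)² = 2.853e-04 m²
R_1 = (2.64×10^-8)(3620)/(2.853e-04) = 0.3349 Ω
Seg 2: A = πr² = π(1.0500e-02 m)² = 3.464e-04 m²
R_2 = (1.74×10^-8)(1750)/(3.464e-04) = 0.08791 Ω
Seg 3: A = π(d/2)² = π(5.8000e-03 m)² = 1.057e-04 m²
R_3 = (1.74×10^-8)(931)/(1.057e-04) = 0.1533 Ω
R_total = R_1 + R_2 + R_3 = 0.576 Ω

0.576 Ω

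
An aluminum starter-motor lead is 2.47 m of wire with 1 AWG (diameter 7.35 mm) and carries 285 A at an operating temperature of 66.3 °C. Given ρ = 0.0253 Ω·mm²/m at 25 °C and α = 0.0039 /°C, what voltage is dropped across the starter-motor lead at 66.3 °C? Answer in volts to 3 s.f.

ρ = 0.0253 Ω·mm²/m = 2.53×10^-8 Ω·m
A = π(7.35/2 mm)² = π(3.6750e-03 m)² = 4.243e-05 m²
R₍25₎ = ρL/A = (2.53×10^-8)(2.47)/(4.243e-05) = 0.001473 Ω
R₍66.3₎ = R₍25₎(1 + αΔT) = 0.001473 × (1 + 0.0039×41.3) = 0.00171 Ω
V = IR = 285 × 0.00171 = 0.487 V

0.487 V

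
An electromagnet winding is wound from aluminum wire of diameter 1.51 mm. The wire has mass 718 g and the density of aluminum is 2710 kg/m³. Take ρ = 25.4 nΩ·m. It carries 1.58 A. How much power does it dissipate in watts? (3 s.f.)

ρ = 25.4 nΩ·m = 2.54×10^-8 Ω·m
A = π(d/2)² = π(7.5500e-04 m)² = 1.7908e-06 m²
L = m/(density·A) = 0.718/(2710×1.7908e-06) = 147.9 m
R = ρL/A = (2.54×10^-8)(147.9)/(1.7908e-06) = 2.098 Ω
P = I²R = (1.58)² × 2.098 = 5.24 W

5.24 W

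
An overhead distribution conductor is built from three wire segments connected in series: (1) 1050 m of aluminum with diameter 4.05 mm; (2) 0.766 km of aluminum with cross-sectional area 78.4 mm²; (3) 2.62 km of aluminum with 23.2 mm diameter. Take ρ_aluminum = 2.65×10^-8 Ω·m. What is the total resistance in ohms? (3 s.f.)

2.58 Ω

Seg 1: A = π(d/2)² = π(2.0250e-03 m)² = 1.288e-05 m²
R_1 = (2.65×10^-8)(1050)/(1.288e-05) = 2.16 Ω
Seg 2: A = 78.4 mm² = 7.840e-05 m²
R_2 = (2.65×10^-8)(766)/(7.840e-05) = 0.2589 Ω
Seg 3: A = π(d/2)² = π(1.1600e-02 m)² = 4.227e-04 m²
R_3 = (2.65×10^-8)(2620)/(4.227e-04) = 0.1642 Ω
R_total = R_1 + R_2 + R_3 = 2.58 Ω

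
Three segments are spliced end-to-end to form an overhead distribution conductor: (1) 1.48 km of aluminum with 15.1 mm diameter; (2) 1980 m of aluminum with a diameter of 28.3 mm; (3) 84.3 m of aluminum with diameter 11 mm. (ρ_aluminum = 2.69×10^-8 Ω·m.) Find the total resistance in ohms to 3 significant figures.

0.331 Ω

Seg 1: A = π(d/2)² = π(7.5500e-03 m)² = 1.791e-04 m²
R_1 = (2.69×10^-8)(1480)/(1.791e-04) = 0.2223 Ω
Seg 2: A = π(d/2)² = π(1.4150e-02 m)² = 6.290e-04 m²
R_2 = (2.69×10^-8)(1980)/(6.290e-04) = 0.08467 Ω
Seg 3: A = π(d/2)² = π(5.5000e-03 m)² = 9.503e-05 m²
R_3 = (2.69×10^-8)(84.3)/(9.503e-05) = 0.02386 Ω
R_total = R_1 + R_2 + R_3 = 0.331 Ω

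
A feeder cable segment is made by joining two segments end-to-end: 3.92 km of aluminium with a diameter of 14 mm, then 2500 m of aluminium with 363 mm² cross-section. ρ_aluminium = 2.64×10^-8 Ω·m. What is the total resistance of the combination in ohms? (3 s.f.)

Segment 1: A = π(d/2)² = π(7.0000e-03 m)² = 1.539e-04 m²
R₁ = ρL/A = (2.64×10^-8)(3920)/(1.539e-04) = 0.6723 Ω
Segment 2: A = 363 mm² = 3.630e-04 m²
R₂ = (2.64×10^-8)(2500)/(3.630e-04) = 0.1818 Ω
R = R₁ + R₂ = 0.854 Ω

0.854 Ω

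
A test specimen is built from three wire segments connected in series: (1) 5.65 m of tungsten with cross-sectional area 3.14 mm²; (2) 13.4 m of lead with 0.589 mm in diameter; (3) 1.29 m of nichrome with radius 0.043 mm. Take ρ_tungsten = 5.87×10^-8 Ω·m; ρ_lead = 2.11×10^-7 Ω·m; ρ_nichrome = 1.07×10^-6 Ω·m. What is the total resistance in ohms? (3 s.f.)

Seg 1: A = 3.14 mm² = 3.140e-06 m²
R_1 = (5.87×10^-8)(5.65)/(3.140e-06) = 0.1056 Ω
Seg 2: A = π(d/2)² = π(2.9450e-04 m)² = 2.725e-07 m²
R_2 = (2.11×10^-7)(13.4)/(2.725e-07) = 10.38 Ω
Seg 3: A = πr² = π(4.3000e-05 m)² = 5.809e-09 m²
R_3 = (1.07×10^-6)(1.29)/(5.809e-09) = 237.6 Ω
R_total = R_1 + R_2 + R_3 = 248 Ω

248 Ω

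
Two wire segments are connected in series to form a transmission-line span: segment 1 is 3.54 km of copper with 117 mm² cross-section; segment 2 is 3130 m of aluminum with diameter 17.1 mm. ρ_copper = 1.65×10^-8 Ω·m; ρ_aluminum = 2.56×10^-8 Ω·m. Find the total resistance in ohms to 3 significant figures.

Segment 1: A = 117 mm² = 1.170e-04 m²
R₁ = ρL/A = (1.65×10^-8)(3540)/(1.170e-04) = 0.4992 Ω
Segment 2: A = π(d/2)² = π(8.5500e-03 m)² = 2.297e-04 m²
R₂ = (2.56×10^-8)(3130)/(2.297e-04) = 0.3489 Ω
R = R₁ + R₂ = 0.848 Ω

0.848 Ω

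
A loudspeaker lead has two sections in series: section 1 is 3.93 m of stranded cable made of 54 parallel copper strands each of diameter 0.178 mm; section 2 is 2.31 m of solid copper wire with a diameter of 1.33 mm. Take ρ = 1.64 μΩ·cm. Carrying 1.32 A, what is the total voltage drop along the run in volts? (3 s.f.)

0.0993 V

ρ = 1.64 μΩ·cm = 1.64×10^-8 Ω·m
Section 1: A_strand = π(8.9000e-05)² = 2.488e-08 m²; R₁ = ρL/(N·A_s) = (1.64×10^-8)(3.93)/(54×2.488e-08) = 0.04796 Ω
Section 2: A = π(d/2)² = π(6.6500e-04 m)² = 1.389e-06 m²
R₂ = (1.64×10^-8)(2.31)/(1.389e-06) = 0.02727 Ω
R = R₁ + R₂ = 0.07523 Ω
V = IR = 1.32 × 0.07523 = 0.0993 V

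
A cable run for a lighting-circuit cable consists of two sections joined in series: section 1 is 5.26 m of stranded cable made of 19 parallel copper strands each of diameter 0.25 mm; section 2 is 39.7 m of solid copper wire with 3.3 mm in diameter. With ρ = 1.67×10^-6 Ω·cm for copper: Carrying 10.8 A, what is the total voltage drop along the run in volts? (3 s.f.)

1.85 V

ρ = 1.67×10^-6 Ω·cm = 1.67×10^-8 Ω·m
Section 1: A_strand = π(1.2500e-04)² = 4.909e-08 m²; R₁ = ρL/(N·A_s) = (1.67×10^-8)(5.26)/(19×4.909e-08) = 0.09418 Ω
Section 2: A = π(d/2)² = π(1.6500e-03 m)² = 8.553e-06 m²
R₂ = (1.67×10^-8)(39.7)/(8.553e-06) = 0.07752 Ω
R = R₁ + R₂ = 0.1717 Ω
V = IR = 10.8 × 0.1717 = 1.85 V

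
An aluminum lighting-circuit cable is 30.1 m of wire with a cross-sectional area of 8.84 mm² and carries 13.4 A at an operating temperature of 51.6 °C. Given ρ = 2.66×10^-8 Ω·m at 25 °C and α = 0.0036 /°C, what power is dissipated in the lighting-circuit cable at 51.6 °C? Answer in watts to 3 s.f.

17.8 W

A = 8.84 mm² = 8.840e-06 m²
R₍25₎ = ρL/A = (2.66×10^-8)(30.1)/(8.840e-06) = 0.09057 Ω
R₍51.6₎ = R₍25₎(1 + αΔT) = 0.09057 × (1 + 0.0036×26.6) = 0.09925 Ω
P = I²R = (13.4)² × 0.09925 = 17.8 W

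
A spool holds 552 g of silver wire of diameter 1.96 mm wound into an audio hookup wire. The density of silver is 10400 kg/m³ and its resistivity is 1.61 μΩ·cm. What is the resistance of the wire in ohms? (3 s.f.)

ρ = 1.61 μΩ·cm = 1.61×10^-8 Ω·m
A = π(d/2)² = π(9.8000e-04 m)² = 3.0172e-06 m²
L = m/(density·A) = 0.552/(10400×3.0172e-06) = 17.59 m
R = ρL/A = (1.61×10^-8)(17.59)/(3.0172e-06) = 0.0939 Ω

0.0939 Ω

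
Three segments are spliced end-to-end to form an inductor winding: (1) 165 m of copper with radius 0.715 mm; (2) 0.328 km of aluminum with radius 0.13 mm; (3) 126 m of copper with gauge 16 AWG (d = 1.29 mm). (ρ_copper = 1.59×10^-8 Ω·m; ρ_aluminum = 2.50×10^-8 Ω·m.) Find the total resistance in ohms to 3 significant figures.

158 Ω

Seg 1: A = πr² = π(7.1500e-04 m)² = 1.606e-06 m²
R_1 = (1.59×10^-8)(165)/(1.606e-06) = 1.633 Ω
Seg 2: A = πr² = π(1.3000e-04 m)² = 5.309e-08 m²
R_2 = (2.50×10^-8)(328)/(5.309e-08) = 154.4 Ω
Seg 3: A = π(1.29/2 mm)² = π(6.4500e-04 m)² = 1.307e-06 m²
R_3 = (1.59×10^-8)(126)/(1.307e-06) = 1.533 Ω
R_total = R_1 + R_2 + R_3 = 158 Ω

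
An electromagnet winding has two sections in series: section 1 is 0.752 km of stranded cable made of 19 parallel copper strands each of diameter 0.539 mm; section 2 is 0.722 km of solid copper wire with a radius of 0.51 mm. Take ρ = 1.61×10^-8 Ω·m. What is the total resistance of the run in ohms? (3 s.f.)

Section 1: A_strand = π(2.6950e-04)² = 2.282e-07 m²; R₁ = ρL/(N·A_s) = (1.61×10^-8)(752)/(19×2.282e-07) = 2.793 Ω
Section 2: A = πr² = π(5.1000e-04 m)² = 8.171e-07 m²
R₂ = (1.61×10^-8)(722)/(8.171e-07) = 14.23 Ω
R = R₁ + R₂ = 17.0 Ω

17.0 Ω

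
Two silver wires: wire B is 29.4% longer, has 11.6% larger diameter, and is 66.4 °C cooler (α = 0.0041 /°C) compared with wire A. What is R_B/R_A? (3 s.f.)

R ∝ ρL/d² with ρ ∝ (1+αΔT), so R_B/R_A = (1 + 29.4/100) × (1 + 11.6/100)⁻² × (1 − 0.0041×66.4)
= 1.294 × 0.8029 × 0.7278 = 0.756

0.756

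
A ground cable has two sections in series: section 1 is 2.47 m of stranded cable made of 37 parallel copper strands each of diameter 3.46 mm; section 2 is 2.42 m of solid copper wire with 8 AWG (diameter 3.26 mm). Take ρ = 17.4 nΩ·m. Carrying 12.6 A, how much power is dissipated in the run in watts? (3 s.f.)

ρ = 17.4 nΩ·m = 1.74×10^-8 Ω·m
Section 1: A_strand = π(1.7300e-03)² = 9.402e-06 m²; R₁ = ρL/(N·A_s) = (1.74×10^-8)(2.47)/(37×9.402e-06) = 1.235×10^-4 Ω
Section 2: A = π(3.26/2 mm)² = π(1.6300e-03 m)² = 8.347e-06 m²
R₂ = (1.74×10^-8)(2.42)/(8.347e-06) = 0.005045 Ω
R = R₁ + R₂ = 0.005168 Ω
P = I²R = (12.6)² × 0.005168 = 0.821 W

0.821 W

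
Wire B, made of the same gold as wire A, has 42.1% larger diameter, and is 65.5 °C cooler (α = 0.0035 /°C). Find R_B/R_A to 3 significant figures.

R ∝ ρL/d² with ρ ∝ (1+αΔT), so R_B/R_A = (1 + 42.1/100)⁻² × (1 − 0.0035×65.5)
= 0.4952 × 0.7708 = 0.382

0.382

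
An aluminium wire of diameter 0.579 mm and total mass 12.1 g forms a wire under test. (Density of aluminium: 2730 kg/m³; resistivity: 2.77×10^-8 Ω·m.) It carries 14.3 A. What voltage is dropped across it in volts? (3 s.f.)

A = π(d/2)² = π(2.8950e-04 m)² = 2.6330e-07 m²
L = m/(density·A) = 0.0121/(2730×2.6330e-07) = 16.83 m
R = ρL/A = (2.77×10^-8)(16.83)/(2.6330e-07) = 1.771 Ω
V = IR = 14.3 × 1.771 = 25.3 V

25.3 V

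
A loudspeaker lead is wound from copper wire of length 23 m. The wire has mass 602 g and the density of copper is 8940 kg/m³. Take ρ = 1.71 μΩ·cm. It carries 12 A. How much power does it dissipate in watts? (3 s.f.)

ρ = 1.71 μΩ·cm = 1.71×10^-8 Ω·m
A = m/(density·L) = 0.602/(8940×23) = 2.9277e-06 m²
R = ρL/A = (1.71×10^-8)(23)/(2.9277e-06) = 0.1343 Ω
P = I²R = (12)² × 0.1343 = 19.3 W

19.3 W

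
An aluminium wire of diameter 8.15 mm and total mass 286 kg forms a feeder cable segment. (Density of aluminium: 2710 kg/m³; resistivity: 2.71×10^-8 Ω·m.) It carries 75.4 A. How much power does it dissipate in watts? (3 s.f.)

A = π(d/2)² = π(4.0750e-03 m)² = 5.2168e-05 m²
L = m/(density·A) = 286/(2710×5.2168e-05) = 2023 m
R = ρL/A = (2.71×10^-8)(2023)/(5.2168e-05) = 1.051 Ω
P = I²R = (75.4)² × 1.051 = 5970 W

5970 W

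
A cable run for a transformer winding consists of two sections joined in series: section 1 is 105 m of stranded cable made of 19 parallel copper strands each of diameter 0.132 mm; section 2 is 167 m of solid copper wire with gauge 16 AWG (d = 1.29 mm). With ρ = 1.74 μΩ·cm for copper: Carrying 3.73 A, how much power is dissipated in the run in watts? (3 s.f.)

129 W

ρ = 1.74 μΩ·cm = 1.74×10^-8 Ω·m
Section 1: A_strand = π(6.6000e-05)² = 1.368e-08 m²; R₁ = ρL/(N·A_s) = (1.74×10^-8)(105)/(19×1.368e-08) = 7.027 Ω
Section 2: A = π(1.29/2 mm)² = π(6.4500e-04 m)² = 1.307e-06 m²
R₂ = (1.74×10^-8)(167)/(1.307e-06) = 2.223 Ω
R = R₁ + R₂ = 9.25 Ω
P = I²R = (3.73)² × 9.25 = 129 W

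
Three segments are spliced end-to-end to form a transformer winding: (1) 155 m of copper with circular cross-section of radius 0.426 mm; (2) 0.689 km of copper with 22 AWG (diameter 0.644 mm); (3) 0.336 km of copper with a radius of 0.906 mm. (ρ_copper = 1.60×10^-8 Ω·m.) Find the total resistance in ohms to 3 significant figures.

40.3 Ω

Seg 1: A = πr² = π(4.2600e-04 m)² = 5.701e-07 m²
R_1 = (1.60×10^-8)(155)/(5.701e-07) = 4.35 Ω
Seg 2: A = π(0.644/2 mm)² = π(3.2200e-04 m)² = 3.257e-07 m²
R_2 = (1.60×10^-8)(689)/(3.257e-07) = 33.84 Ω
Seg 3: A = πr² = π(9.0600e-04 m)² = 2.579e-06 m²
R_3 = (1.60×10^-8)(336)/(2.579e-06) = 2.085 Ω
R_total = R_1 + R_2 + R_3 = 40.3 Ω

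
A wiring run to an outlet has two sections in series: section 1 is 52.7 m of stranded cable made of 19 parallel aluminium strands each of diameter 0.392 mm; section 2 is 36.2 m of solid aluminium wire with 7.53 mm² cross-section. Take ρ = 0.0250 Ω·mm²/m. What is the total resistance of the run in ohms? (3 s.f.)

0.695 Ω

ρ = 0.0250 Ω·mm²/m = 2.50×10^-8 Ω·m
Section 1: A_strand = π(1.9600e-04)² = 1.207e-07 m²; R₁ = ρL/(N·A_s) = (2.50×10^-8)(52.7)/(19×1.207e-07) = 0.5746 Ω
Section 2: A = 7.53 mm² = 7.530e-06 m²
R₂ = (2.50×10^-8)(36.2)/(7.530e-06) = 0.1202 Ω
R = R₁ + R₂ = 0.695 Ω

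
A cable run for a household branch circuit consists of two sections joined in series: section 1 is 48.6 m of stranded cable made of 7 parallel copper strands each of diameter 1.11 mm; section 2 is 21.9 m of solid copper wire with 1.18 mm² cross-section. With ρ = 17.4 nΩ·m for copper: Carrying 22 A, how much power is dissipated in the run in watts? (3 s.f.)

217 W

ρ = 17.4 nΩ·m = 1.74×10^-8 Ω·m
Section 1: A_strand = π(5.5500e-04)² = 9.677e-07 m²; R₁ = ρL/(N·A_s) = (1.74×10^-8)(48.6)/(7×9.677e-07) = 0.1248 Ω
Section 2: A = 1.18 mm² = 1.180e-06 m²
R₂ = (1.74×10^-8)(21.9)/(1.180e-06) = 0.3229 Ω
R = R₁ + R₂ = 0.4478 Ω
P = I²R = (22)² × 0.4478 = 217 W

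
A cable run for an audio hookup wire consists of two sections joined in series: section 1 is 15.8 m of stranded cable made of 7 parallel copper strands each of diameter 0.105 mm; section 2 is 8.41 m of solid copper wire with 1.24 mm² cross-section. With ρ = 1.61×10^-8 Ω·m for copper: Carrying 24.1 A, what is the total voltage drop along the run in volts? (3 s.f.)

104 V

Section 1: A_strand = π(5.2500e-05)² = 8.659e-09 m²; R₁ = ρL/(N·A_s) = (1.61×10^-8)(15.8)/(7×8.659e-09) = 4.197 Ω
Section 2: A = 1.24 mm² = 1.240e-06 m²
R₂ = (1.61×10^-8)(8.41)/(1.240e-06) = 0.1092 Ω
R = R₁ + R₂ = 4.306 Ω
V = IR = 24.1 × 4.306 = 104 V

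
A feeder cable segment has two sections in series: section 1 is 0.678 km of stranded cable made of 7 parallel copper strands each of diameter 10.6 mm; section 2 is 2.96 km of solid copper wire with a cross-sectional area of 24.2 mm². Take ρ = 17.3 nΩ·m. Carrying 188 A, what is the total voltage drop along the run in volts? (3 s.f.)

401 V

ρ = 17.3 nΩ·m = 1.73×10^-8 Ω·m
Section 1: A_strand = π(5.3000e-03)² = 8.825e-05 m²; R₁ = ρL/(N·A_s) = (1.73×10^-8)(678)/(7×8.825e-05) = 0.01899 Ω
Section 2: A = 24.2 mm² = 2.420e-05 m²
R₂ = (1.73×10^-8)(2960)/(2.420e-05) = 2.116 Ω
R = R₁ + R₂ = 2.135 Ω
V = IR = 188 × 2.135 = 401 V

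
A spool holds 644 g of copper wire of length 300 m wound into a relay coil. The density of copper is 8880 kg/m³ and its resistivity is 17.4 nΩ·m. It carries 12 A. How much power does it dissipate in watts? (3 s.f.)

3110 W

ρ = 17.4 nΩ·m = 1.74×10^-8 Ω·m
A = m/(density·L) = 0.644/(8880×300) = 2.4174e-07 m²
R = ρL/A = (1.74×10^-8)(300)/(2.4174e-07) = 21.59 Ω
P = I²R = (12)² × 21.59 = 3110 W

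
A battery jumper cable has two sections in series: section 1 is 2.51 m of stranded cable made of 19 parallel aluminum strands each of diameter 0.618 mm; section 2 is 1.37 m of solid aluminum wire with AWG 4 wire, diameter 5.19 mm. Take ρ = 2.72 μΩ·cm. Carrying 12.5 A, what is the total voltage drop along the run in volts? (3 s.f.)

ρ = 2.72 μΩ·cm = 2.72×10^-8 Ω·m
Section 1: A_strand = π(3.0900e-04)² = 3.000e-07 m²; R₁ = ρL/(N·A_s) = (2.72×10^-8)(2.51)/(19×3.000e-07) = 0.01198 Ω
Section 2: A = π(5.19/2 mm)² = π(2.5950e-03 m)² = 2.116e-05 m²
R₂ = (2.72×10^-8)(1.37)/(2.116e-05) = 0.001761 Ω
R = R₁ + R₂ = 0.01374 Ω
V = IR = 12.5 × 0.01374 = 0.172 V

0.172 V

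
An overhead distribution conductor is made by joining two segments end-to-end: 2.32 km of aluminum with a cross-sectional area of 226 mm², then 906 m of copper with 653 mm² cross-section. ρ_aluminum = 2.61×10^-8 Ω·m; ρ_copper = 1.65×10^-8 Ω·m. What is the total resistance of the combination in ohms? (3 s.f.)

Segment 1: A = 226 mm² = 2.260e-04 m²
R₁ = ρL/A = (2.61×10^-8)(2320)/(2.260e-04) = 0.2679 Ω
Segment 2: A = 653 mm² = 6.530e-04 m²
R₂ = (1.65×10^-8)(906)/(6.530e-04) = 0.02289 Ω
R = R₁ + R₂ = 0.291 Ω

0.291 Ω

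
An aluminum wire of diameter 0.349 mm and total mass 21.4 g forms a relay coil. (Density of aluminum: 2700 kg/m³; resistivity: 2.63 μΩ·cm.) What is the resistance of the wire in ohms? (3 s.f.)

22.8 Ω

ρ = 2.63 μΩ·cm = 2.63×10^-8 Ω·m
A = π(d/2)² = π(1.7450e-04 m)² = 9.5662e-08 m²
L = m/(density·A) = 0.0214/(2700×9.5662e-08) = 82.85 m
R = ρL/A = (2.63×10^-8)(82.85)/(9.5662e-08) = 22.8 Ω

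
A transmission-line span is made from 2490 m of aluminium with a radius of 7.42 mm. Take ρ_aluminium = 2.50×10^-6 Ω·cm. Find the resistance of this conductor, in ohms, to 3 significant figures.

ρ = 2.50×10^-6 Ω·cm = 2.50×10^-8 Ω·m
A = πr² = π(7.4200e-03 m)² = 1.730e-04 m²
R = ρL/A = (2.50×10^-8)(2490 m)/(1.730e-04 m²) = 0.360 Ω

0.360 Ω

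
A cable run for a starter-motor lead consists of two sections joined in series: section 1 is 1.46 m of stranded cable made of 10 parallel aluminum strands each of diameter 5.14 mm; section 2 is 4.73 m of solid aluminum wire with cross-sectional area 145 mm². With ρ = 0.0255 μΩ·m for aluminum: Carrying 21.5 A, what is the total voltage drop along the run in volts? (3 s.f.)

0.0217 V

ρ = 0.0255 μΩ·m = 2.55×10^-8 Ω·m
Section 1: A_strand = π(2.5700e-03)² = 2.075e-05 m²; R₁ = ρL/(N·A_s) = (2.55×10^-8)(1.46)/(10×2.075e-05) = 1.794×10^-4 Ω
Section 2: A = 145 mm² = 1.450e-04 m²
R₂ = (2.55×10^-8)(4.73)/(1.450e-04) = 8.318×10^-4 Ω
R = R₁ + R₂ = 0.001011 Ω
V = IR = 21.5 × 0.001011 = 0.0217 V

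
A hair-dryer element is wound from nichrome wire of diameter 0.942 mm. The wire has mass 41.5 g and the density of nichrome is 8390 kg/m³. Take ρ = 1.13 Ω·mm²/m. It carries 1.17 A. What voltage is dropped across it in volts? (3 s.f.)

13.5 V

ρ = 1.13 Ω·mm²/m = 1.13×10^-6 Ω·m
A = π(d/2)² = π(4.7100e-04 m)² = 6.9693e-07 m²
L = m/(density·A) = 0.0415/(8390×6.9693e-07) = 7.097 m
R = ρL/A = (1.13×10^-6)(7.097)/(6.9693e-07) = 11.51 Ω
V = IR = 1.17 × 11.51 = 13.5 V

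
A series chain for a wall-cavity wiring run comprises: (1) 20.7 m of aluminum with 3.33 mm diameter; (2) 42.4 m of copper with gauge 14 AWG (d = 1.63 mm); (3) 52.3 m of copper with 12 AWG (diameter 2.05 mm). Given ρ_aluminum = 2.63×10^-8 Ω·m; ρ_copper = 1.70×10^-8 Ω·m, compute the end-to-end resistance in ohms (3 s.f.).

Seg 1: A = π(d/2)² = π(1.6650e-03 m)² = 8.709e-06 m²
R_1 = (2.63×10^-8)(20.7)/(8.709e-06) = 0.06251 Ω
Seg 2: A = π(1.63/2 mm)² = π(8.1500e-04 m)² = 2.087e-06 m²
R_2 = (1.70×10^-8)(42.4)/(2.087e-06) = 0.3454 Ω
Seg 3: A = π(2.05/2 mm)² = π(1.0250e-03 m)² = 3.301e-06 m²
R_3 = (1.70×10^-8)(52.3)/(3.301e-06) = 0.2694 Ω
R_total = R_1 + R_2 + R_3 = 0.677 Ω

0.677 Ω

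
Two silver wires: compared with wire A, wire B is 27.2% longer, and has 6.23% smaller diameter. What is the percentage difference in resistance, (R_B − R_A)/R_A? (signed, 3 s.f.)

44.7%

R ∝ L/d², so R_B/R_A = (1 + 27.2/100) × (1 − 6.23/100)⁻²
= 1.272 × 1.137 = 1.447
(R_B − R_A)/R_A = 1.447 − 1 = 44.7%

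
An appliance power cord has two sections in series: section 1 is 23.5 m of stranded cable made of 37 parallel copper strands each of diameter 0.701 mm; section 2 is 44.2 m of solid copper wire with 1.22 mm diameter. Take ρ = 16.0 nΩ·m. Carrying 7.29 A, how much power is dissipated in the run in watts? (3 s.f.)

33.5 W

ρ = 16.0 nΩ·m = 1.60×10^-8 Ω·m
Section 1: A_strand = π(3.5050e-04)² = 3.859e-07 m²; R₁ = ρL/(N·A_s) = (1.60×10^-8)(23.5)/(37×3.859e-07) = 0.02633 Ω
Section 2: A = π(d/2)² = π(6.1000e-04 m)² = 1.169e-06 m²
R₂ = (1.60×10^-8)(44.2)/(1.169e-06) = 0.605 Ω
R = R₁ + R₂ = 0.6313 Ω
P = I²R = (7.29)² × 0.6313 = 33.5 W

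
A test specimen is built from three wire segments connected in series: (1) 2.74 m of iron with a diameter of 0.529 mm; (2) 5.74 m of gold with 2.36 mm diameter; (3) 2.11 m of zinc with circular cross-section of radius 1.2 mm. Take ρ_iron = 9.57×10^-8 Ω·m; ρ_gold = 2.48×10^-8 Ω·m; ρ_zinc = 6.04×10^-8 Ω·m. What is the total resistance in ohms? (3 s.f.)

Seg 1: A = π(d/2)² = π(2.6450e-04 m)² = 2.198e-07 m²
R_1 = (9.57×10^-8)(2.74)/(2.198e-07) = 1.193 Ω
Seg 2: A = π(d/2)² = π(1.1800e-03 m)² = 4.374e-06 m²
R_2 = (2.48×10^-8)(5.74)/(4.374e-06) = 0.03254 Ω
Seg 3: A = πr² = π(1.2000e-03 m)² = 4.524e-06 m²
R_3 = (6.04×10^-8)(2.11)/(4.524e-06) = 0.02817 Ω
R_total = R_1 + R_2 + R_3 = 1.25 Ω

1.25 Ω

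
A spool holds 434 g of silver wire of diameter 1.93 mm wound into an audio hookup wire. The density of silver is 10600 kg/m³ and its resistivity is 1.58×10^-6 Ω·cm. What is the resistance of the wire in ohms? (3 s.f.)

ρ = 1.58×10^-6 Ω·cm = 1.58×10^-8 Ω·m
A = π(d/2)² = π(9.6500e-04 m)² = 2.9255e-06 m²
L = m/(density·A) = 0.434/(10600×2.9255e-06) = 14 m
R = ρL/A = (1.58×10^-8)(14)/(2.9255e-06) = 0.0756 Ω

0.0756 Ω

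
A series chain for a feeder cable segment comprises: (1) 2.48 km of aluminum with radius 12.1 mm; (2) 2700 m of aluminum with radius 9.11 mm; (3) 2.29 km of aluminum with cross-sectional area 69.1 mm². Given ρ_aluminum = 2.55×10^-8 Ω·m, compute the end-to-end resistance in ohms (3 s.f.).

1.25 Ω

Seg 1: A = πr² = π(1.2100e-02 m)² = 4.600e-04 m²
R_1 = (2.55×10^-8)(2480)/(4.600e-04) = 0.1375 Ω
Seg 2: A = πr² = π(9.1100e-03 m)² = 2.607e-04 m²
R_2 = (2.55×10^-8)(2700)/(2.607e-04) = 0.2641 Ω
Seg 3: A = 69.1 mm² = 6.910e-05 m²
R_3 = (2.55×10^-8)(2290)/(6.910e-05) = 0.8451 Ω
R_total = R_1 + R_2 + R_3 = 1.25 Ω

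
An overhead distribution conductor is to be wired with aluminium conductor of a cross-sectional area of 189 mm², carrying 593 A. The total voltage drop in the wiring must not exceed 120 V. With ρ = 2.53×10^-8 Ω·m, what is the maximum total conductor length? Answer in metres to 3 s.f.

A = 189 mm² = 1.890e-04 m²
L_max = V_max·A/(1·ρI) = (120)(1.890e-04)/(2.53×10^-8×593) = 1510 m

1510 m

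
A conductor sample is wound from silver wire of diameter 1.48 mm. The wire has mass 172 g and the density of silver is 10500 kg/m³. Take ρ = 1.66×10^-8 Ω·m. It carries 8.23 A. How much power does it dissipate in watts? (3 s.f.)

A = π(d/2)² = π(7.4000e-04 m)² = 1.7203e-06 m²
L = m/(density·A) = 0.172/(10500×1.7203e-06) = 9.522 m
R = ρL/A = (1.66×10^-8)(9.522)/(1.7203e-06) = 0.09188 Ω
P = I²R = (8.23)² × 0.09188 = 6.22 W

6.22 W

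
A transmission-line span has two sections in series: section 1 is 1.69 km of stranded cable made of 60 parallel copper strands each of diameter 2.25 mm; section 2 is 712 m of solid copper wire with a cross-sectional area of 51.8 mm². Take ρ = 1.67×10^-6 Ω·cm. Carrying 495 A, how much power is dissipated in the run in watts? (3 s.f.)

ρ = 1.67×10^-6 Ω·cm = 1.67×10^-8 Ω·m
Section 1: A_strand = π(1.1250e-03)² = 3.976e-06 m²; R₁ = ρL/(N·A_s) = (1.67×10^-8)(1690)/(60×3.976e-06) = 0.1183 Ω
Section 2: A = 51.8 mm² = 5.180e-05 m²
R₂ = (1.67×10^-8)(712)/(5.180e-05) = 0.2295 Ω
R = R₁ + R₂ = 0.3478 Ω
P = I²R = (495)² × 0.3478 = 85200 W

85200 W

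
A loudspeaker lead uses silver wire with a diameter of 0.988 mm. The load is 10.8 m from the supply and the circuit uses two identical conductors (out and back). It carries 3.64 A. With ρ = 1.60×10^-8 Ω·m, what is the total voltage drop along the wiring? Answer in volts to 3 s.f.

1.64 V

A = π(d/2)² = π(4.9400e-04 m)² = 7.667e-07 m²
Total conductor length (both ways) L = 2 × 10.8 = 21.6 m
R = ρL/A = (1.60×10^-8)(21.6)/(7.667e-07) = 0.4508 Ω
V = IR = 3.64 × 0.4508 = 1.64 V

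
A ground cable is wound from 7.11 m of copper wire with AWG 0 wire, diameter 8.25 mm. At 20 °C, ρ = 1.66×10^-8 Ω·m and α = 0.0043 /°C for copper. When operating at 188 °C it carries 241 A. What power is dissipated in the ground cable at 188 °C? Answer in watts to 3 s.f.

A = π(8.25/2 mm)² = π(4.1250e-03 m)² = 5.346e-05 m²
R₍20₎ = ρL/A = (1.66×10^-8)(7.11)/(5.346e-05) = 0.002208 Ω
R₍188₎ = R₍20₎(1 + αΔT) = 0.002208 × (1 + 0.0043×168) = 0.003803 Ω
P = I²R = (241)² × 0.003803 = 221 W

221 W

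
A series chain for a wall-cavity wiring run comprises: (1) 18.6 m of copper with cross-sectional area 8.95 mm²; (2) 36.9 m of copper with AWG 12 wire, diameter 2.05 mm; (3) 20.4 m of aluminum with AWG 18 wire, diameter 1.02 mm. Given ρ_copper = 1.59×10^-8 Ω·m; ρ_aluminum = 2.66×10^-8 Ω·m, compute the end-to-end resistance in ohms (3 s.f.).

0.875 Ω

Seg 1: A = 8.95 mm² = 8.950e-06 m²
R_1 = (1.59×10^-8)(18.6)/(8.950e-06) = 0.03304 Ω
Seg 2: A = π(2.05/2 mm)² = π(1.0250e-03 m)² = 3.301e-06 m²
R_2 = (1.59×10^-8)(36.9)/(3.301e-06) = 0.1778 Ω
Seg 3: A = π(1.02/2 mm)² = π(5.1000e-04 m)² = 8.171e-07 m²
R_3 = (2.66×10^-8)(20.4)/(8.171e-07) = 0.6641 Ω
R_total = R_1 + R_2 + R_3 = 0.875 Ω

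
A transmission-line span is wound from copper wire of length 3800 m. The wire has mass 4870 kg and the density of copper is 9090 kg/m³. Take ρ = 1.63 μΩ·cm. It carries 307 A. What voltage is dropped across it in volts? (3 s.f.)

ρ = 1.63 μΩ·cm = 1.63×10^-8 Ω·m
A = m/(density·L) = 4870/(9090×3800) = 1.4099e-04 m²
R = ρL/A = (1.63×10^-8)(3800)/(1.4099e-04) = 0.4393 Ω
V = IR = 307 × 0.4393 = 135 V

135 V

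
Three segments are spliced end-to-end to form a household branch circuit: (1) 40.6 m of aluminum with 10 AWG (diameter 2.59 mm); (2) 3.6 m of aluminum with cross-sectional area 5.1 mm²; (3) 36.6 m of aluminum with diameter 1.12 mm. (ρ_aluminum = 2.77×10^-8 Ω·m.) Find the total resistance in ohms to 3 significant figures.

Seg 1: A = π(2.59/2 mm)² = π(1.2950e-03 m)² = 5.269e-06 m²
R_1 = (2.77×10^-8)(40.6)/(5.269e-06) = 0.2135 Ω
Seg 2: A = 5.1 mm² = 5.100e-06 m²
R_2 = (2.77×10^-8)(3.6)/(5.100e-06) = 0.01955 Ω
Seg 3: A = π(d/2)² = π(5.6000e-04 m)² = 9.852e-07 m²
R_3 = (2.77×10^-8)(36.6)/(9.852e-07) = 1.029 Ω
R_total = R_1 + R_2 + R_3 = 1.26 Ω

1.26 Ω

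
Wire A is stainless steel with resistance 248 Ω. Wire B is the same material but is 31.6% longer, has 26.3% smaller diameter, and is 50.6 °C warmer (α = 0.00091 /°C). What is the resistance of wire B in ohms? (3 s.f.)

R ∝ ρL/d² with ρ ∝ (1+αΔT), so R_B/R_A = (1 + 31.6/100) × (1 − 26.3/100)⁻² × (1 + 0.00091×50.6)
= 1.316 × 1.841 × 1.046 = 2.534
R_B = 2.534 × 248 = 629 Ω

629 Ω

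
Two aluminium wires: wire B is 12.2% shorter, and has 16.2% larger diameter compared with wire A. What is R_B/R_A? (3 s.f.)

R ∝ L/d², so R_B/R_A = (1 − 12.2/100) × (1 + 16.2/100)⁻²
= 0.878 × 0.7406 = 0.650

0.650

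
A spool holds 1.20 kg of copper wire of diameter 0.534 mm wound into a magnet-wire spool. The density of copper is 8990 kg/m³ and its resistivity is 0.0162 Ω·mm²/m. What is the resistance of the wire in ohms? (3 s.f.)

43.1 Ω

ρ = 0.0162 Ω·mm²/m = 1.62×10^-8 Ω·m
A = π(d/2)² = π(2.6700e-04 m)² = 2.2396e-07 m²
L = m/(density·A) = 1.2/(8990×2.2396e-07) = 596 m
R = ρL/A = (1.62×10^-8)(596)/(2.2396e-07) = 43.1 Ω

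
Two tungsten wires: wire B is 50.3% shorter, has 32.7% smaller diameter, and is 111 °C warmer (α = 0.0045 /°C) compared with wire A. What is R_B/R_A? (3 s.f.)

R ∝ ρL/d² with ρ ∝ (1+αΔT), so R_B/R_A = (1 − 50.3/100) × (1 − 32.7/100)⁻² × (1 + 0.0045×111)
= 0.497 × 2.208 × 1.5 = 1.65

1.65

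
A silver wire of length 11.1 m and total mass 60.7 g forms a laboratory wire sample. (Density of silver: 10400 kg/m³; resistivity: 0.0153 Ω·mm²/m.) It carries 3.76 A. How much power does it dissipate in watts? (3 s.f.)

4.57 W

ρ = 0.0153 Ω·mm²/m = 1.53×10^-8 Ω·m
A = m/(density·L) = 0.0607/(10400×11.1) = 5.2581e-07 m²
R = ρL/A = (1.53×10^-8)(11.1)/(5.2581e-07) = 0.323 Ω
P = I²R = (3.76)² × 0.323 = 4.57 W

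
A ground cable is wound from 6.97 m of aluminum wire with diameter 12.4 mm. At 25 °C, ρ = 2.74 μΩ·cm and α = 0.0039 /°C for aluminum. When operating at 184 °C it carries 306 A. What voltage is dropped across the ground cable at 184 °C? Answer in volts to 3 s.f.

0.784 V

ρ = 2.74 μΩ·cm = 2.74×10^-8 Ω·m
A = π(d/2)² = π(6.2000e-03 m)² = 1.208e-04 m²
R₍25₎ = ρL/A = (2.74×10^-8)(6.97)/(1.208e-04) = 0.001581 Ω
R₍184₎ = R₍25₎(1 + αΔT) = 0.001581 × (1 + 0.0039×159) = 0.002562 Ω
V = IR = 306 × 0.002562 = 0.784 V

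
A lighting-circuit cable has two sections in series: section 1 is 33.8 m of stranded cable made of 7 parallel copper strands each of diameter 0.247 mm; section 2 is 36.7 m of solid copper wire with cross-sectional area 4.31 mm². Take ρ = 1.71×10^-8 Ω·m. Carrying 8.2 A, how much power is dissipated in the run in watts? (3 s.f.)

Section 1: A_strand = π(1.2350e-04)² = 4.792e-08 m²; R₁ = ρL/(N·A_s) = (1.71×10^-8)(33.8)/(7×4.792e-08) = 1.723 Ω
Section 2: A = 4.31 mm² = 4.310e-06 m²
R₂ = (1.71×10^-8)(36.7)/(4.310e-06) = 0.1456 Ω
R = R₁ + R₂ = 1.869 Ω
P = I²R = (8.2)² × 1.869 = 126 W

126 W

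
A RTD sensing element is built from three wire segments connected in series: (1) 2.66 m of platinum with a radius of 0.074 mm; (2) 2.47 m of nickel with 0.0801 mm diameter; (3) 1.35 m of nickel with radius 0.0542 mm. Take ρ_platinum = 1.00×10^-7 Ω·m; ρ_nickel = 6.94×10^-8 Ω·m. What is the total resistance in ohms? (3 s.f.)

59.6 Ω

Seg 1: A = πr² = π(7.4000e-05 m)² = 1.720e-08 m²
R_1 = (1.00×10^-7)(2.66)/(1.720e-08) = 15.46 Ω
Seg 2: A = π(d/2)² = π(4.0050e-05 m)² = 5.039e-09 m²
R_2 = (6.94×10^-8)(2.47)/(5.039e-09) = 34.02 Ω
Seg 3: A = πr² = π(5.4200e-05 m)² = 9.229e-09 m²
R_3 = (6.94×10^-8)(1.35)/(9.229e-09) = 10.15 Ω
R_total = R_1 + R_2 + R_3 = 59.6 Ω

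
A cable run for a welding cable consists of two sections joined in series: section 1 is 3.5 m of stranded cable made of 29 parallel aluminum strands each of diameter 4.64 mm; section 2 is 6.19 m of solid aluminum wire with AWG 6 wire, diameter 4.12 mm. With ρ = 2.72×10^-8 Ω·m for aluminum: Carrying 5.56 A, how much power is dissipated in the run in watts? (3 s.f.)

Section 1: A_strand = π(2.3200e-03)² = 1.691e-05 m²; R₁ = ρL/(N·A_s) = (2.72×10^-8)(3.5)/(29×1.691e-05) = 1.941×10^-4 Ω
Section 2: A = π(4.12/2 mm)² = π(2.0600e-03 m)² = 1.333e-05 m²
R₂ = (2.72×10^-8)(6.19)/(1.333e-05) = 0.01263 Ω
R = R₁ + R₂ = 0.01282 Ω
P = I²R = (5.56)² × 0.01282 = 0.396 W

0.396 W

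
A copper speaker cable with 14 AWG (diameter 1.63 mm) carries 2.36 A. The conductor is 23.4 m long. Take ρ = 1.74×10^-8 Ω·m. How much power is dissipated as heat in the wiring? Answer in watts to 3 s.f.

A = π(1.63/2 mm)² = π(8.1500e-04 m)² = 2.087e-06 m²
R = ρL/A = (1.74×10^-8)(23.4)/(2.087e-06) = 0.1951 Ω
P = I²R = (2.36)² × 0.1951 = 1.09 W

1.09 W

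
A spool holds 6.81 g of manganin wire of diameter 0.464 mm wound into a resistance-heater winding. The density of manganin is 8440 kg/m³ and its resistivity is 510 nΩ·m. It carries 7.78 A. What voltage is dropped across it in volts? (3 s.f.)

112 V

ρ = 510 nΩ·m = 5.10×10^-7 Ω·m
A = π(d/2)² = π(2.3200e-04 m)² = 1.6909e-07 m²
L = m/(density·A) = 0.00681/(8440×1.6909e-07) = 4.772 m
R = ρL/A = (5.10×10^-7)(4.772)/(1.6909e-07) = 14.39 Ω
V = IR = 7.78 × 14.39 = 112 V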